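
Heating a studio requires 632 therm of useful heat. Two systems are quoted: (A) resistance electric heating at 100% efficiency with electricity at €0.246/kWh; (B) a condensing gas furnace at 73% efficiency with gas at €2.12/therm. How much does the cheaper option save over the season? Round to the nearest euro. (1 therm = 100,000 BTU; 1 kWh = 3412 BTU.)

€2721

Heat load = 632 therm × 100,000 = 63,200,000 BTU
Gas: input = 63,200,000 / 0.73 = 86,575,342 BTU = 865.8 therm → 865.8 × €2.12 = €1,835.40
Electric: 63,200,000 BTU / 3412 = 18,520 kWh → × €0.246 = €4,556.62
Difference = |€1,835.40 − €4,556.62| = €2,721.23 ≈ €2721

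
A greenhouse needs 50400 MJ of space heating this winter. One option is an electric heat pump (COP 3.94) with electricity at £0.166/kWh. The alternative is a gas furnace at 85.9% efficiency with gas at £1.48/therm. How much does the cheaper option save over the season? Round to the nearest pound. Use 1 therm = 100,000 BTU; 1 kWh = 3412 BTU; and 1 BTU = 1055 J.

Heat load = 50400 MJ = 50,400,000,000 J / 1055 = 47,772,512 BTU
Gas: input = 47,772,512 / 0.859 = 55,614,100 BTU = 556.1 therm → 556.1 × £1.48 = £823.09
Heat pump: 47,772,512 BTU / 3412 = 14,000 kWh heat; / 3.94 = 3,554 kWh in → × £0.166 = £589.90
Difference = |£823.09 − £589.90| = £233.19 ≈ £233

£233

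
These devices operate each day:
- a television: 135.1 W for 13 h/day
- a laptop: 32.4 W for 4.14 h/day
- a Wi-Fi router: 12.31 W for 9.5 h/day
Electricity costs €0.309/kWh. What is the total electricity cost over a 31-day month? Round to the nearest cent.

television: 135.1 W × 13 h × 31 d = 54,445 Wh = 54.45 kWh
laptop: 32.4 W × 4.14 h × 31 d = 4,158 Wh = 4.158 kWh
Wi-Fi router: 12.31 W × 9.5 h × 31 d = 3,625 Wh = 3.625 kWh
Total energy = 54.45 + 4.158 + 3.625 = 62.23 kWh
Cost = 62.23 kWh × €0.309 = €19.23

€19.23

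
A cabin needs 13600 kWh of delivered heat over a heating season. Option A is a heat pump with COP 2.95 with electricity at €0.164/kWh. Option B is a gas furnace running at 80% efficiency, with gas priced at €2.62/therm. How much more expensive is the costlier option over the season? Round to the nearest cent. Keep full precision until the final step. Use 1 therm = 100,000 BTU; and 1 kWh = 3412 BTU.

€763.64

Heat load = 13600 kWh × 3412 = 46,403,200 BTU
Gas: input = 46,403,200 / 0.80 = 58,004,000 BTU = 580 therm → 580 × €2.62 = €1,519.70
Heat pump: 46,403,200 BTU / 3412 = 13,600 kWh heat; / 2.95 = 4,610 kWh in → × €0.164 = €756.07
Difference = |€1,519.70 − €756.07| = €763.64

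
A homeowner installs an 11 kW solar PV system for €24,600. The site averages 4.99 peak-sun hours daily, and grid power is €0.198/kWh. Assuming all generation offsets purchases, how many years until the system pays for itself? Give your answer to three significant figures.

Daily generation = 11 kW × 4.99 h = 54.89 kWh
Annual generation = 54.89 × 365 = 20035 kWh
Annual savings = 20035 × €0.198 = €3,966.90
Payback = €24,600 / €3,966.90 = 6.2 years

6.20 years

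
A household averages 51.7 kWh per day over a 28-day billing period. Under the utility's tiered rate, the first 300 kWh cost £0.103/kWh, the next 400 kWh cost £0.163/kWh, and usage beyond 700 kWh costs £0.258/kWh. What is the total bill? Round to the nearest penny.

Usage = 51.7 kWh/day × 28 days = 1447.6 kWh
First 300 kWh × £0.103 = £30.90
Next 400 kWh × £0.163 = £65.20
Remaining 747.6 kWh × £0.258 = £192.88
Total = £288.98

£288.98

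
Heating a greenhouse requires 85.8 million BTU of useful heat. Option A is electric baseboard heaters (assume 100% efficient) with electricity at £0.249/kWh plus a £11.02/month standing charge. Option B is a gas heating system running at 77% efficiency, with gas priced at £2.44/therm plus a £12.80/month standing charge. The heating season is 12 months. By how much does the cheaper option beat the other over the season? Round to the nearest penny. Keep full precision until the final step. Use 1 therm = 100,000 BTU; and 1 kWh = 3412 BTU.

£3521.27

Heat load = 85.8 × 10⁶ BTU = 85,800,000 BTU
Gas: input = 85,800,000 / 0.77 = 111,428,571 BTU = 1,114 therm → 1,114 × £2.44 = £2,718.86; + 12 × £12.80 standing = £2,872.46
Electric: 85,800,000 BTU / 3412 = 25,150 kWh → × £0.249 = £6,261.49; + 12 × £11.02 standing = £6,393.73
Difference = |£2,872.46 − £6,393.73| = £3,521.27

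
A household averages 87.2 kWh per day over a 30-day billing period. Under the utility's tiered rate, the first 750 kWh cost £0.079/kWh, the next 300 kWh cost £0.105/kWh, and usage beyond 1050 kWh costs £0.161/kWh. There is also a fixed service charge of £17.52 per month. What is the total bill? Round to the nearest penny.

£360.40

Usage = 87.2 kWh/day × 30 days = 2616 kWh
First 750 kWh × £0.079 = £59.25
Next 300 kWh × £0.105 = £31.50
Remaining 1566 kWh × £0.161 = £252.13
Energy charge = £342.88; + service £17.52 = £360.40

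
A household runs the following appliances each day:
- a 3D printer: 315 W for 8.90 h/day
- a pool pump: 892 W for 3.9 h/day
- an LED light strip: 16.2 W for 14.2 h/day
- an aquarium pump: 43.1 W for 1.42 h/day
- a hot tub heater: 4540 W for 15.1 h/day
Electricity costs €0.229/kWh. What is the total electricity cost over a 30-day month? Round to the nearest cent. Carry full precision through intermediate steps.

€516.13

3D printer: 315 W × 8.90 h × 30 d = 84,105 Wh = 84.11 kWh
pool pump: 892 W × 3.9 h × 30 d = 104,364 Wh = 104.4 kWh
LED light strip: 16.2 W × 14.2 h × 30 d = 6,901 Wh = 6.901 kWh
aquarium pump: 43.1 W × 1.42 h × 30 d = 1,836 Wh = 1.836 kWh
hot tub heater: 4540 W × 15.1 h × 30 d = 2,056,620 Wh = 2,057 kWh
Total energy = 84.11 + 104.4 + 6.901 + 1.836 + 2,057 = 2,254 kWh
Cost = 2,254 kWh × €0.229 = €516.13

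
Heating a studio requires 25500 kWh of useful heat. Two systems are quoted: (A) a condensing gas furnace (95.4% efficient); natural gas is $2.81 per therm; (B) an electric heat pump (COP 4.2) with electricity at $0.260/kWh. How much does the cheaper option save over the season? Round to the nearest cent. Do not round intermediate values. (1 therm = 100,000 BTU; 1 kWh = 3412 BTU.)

Heat load = 25500 kWh × 3412 = 87,006,000 BTU
Gas: input = 87,006,000 / 0.954 = 91,201,258 BTU = 912 therm → 912 × $2.81 = $2,562.76
Heat pump: 87,006,000 BTU / 3412 = 25,500 kWh heat; / 4.2 = 6,071 kWh in → × $0.260 = $1,578.57
Difference = |$2,562.76 − $1,578.57| = $984.18

$984.18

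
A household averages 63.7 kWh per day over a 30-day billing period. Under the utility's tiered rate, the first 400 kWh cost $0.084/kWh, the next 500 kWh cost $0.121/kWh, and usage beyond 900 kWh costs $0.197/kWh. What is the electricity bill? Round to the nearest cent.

Usage = 63.7 kWh/day × 30 days = 1911 kWh
First 400 kWh × $0.084 = $33.60
Next 500 kWh × $0.121 = $60.50
Remaining 1011 kWh × $0.197 = $199.17
Total = $293.27

$293.27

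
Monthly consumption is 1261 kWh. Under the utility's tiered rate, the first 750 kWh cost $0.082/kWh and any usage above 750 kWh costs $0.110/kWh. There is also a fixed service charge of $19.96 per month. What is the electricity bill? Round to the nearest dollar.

First 750 kWh × $0.082 = $61.50
Remaining 511 kWh × $0.110 = $56.21
Energy charge = $117.71; + service $19.96 = $137.67 ≈ $138

$138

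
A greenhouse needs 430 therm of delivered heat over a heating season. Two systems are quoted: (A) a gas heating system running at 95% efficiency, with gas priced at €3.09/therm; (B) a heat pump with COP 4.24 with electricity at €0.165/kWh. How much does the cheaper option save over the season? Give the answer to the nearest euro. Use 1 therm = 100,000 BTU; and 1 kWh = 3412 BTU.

Heat load = 430 therm × 100,000 = 43,000,000 BTU
Gas: input = 43,000,000 / 0.95 = 45,263,158 BTU = 452.6 therm → 452.6 × €3.09 = €1,398.63
Heat pump: 43,000,000 BTU / 3412 = 12,600 kWh heat; / 4.24 = 2,972 kWh in → × €0.165 = €490.43
Difference = |€1,398.63 − €490.43| = €908.20 ≈ €908

€908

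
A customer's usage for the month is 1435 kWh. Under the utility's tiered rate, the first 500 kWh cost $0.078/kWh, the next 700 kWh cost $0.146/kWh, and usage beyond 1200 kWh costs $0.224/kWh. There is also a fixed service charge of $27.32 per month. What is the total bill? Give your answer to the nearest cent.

$221.16

First 500 kWh × $0.078 = $39.00
Next 700 kWh × $0.146 = $102.20
Remaining 235 kWh × $0.224 = $52.64
Energy charge = $193.84; + service $27.32 = $221.16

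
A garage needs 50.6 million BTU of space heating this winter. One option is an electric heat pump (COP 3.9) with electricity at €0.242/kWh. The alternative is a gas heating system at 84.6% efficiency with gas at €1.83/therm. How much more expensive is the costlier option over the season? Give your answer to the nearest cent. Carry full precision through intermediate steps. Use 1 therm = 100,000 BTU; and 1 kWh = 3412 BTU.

€174.32

Heat load = 50.6 × 10⁶ BTU = 50,600,000 BTU
Gas: input = 50,600,000 / 0.846 = 59,810,875 BTU = 598.1 therm → 598.1 × €1.83 = €1,094.54
Heat pump: 50,600,000 BTU / 3412 = 14,830 kWh heat; / 3.9 = 3,803 kWh in → × €0.242 = €920.22
Difference = |€1,094.54 − €920.22| = €174.32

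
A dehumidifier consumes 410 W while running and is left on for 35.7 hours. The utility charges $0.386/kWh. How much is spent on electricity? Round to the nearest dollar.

$6

Energy = 410 W × 35.7 h = 14,637 Wh = 14.64 kWh
Cost = 14.64 kWh × $0.386/kWh = $5.65 ≈ $6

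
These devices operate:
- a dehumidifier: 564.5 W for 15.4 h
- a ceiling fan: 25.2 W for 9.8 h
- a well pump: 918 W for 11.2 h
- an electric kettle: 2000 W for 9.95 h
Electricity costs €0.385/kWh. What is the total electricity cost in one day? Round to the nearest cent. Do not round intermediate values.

€15.06

dehumidifier: 564.5 W × 15.4 h = 8,693 Wh = 8.693 kWh
ceiling fan: 25.2 W × 9.8 h = 247 Wh = 0.247 kWh
well pump: 918 W × 11.2 h = 10,282 Wh = 10.28 kWh
electric kettle: 2000 W × 9.95 h = 19,900 Wh = 19.9 kWh
Total energy = 8.693 + 0.247 + 10.28 + 19.9 = 39.12 kWh
Cost = 39.12 kWh × €0.385 = €15.06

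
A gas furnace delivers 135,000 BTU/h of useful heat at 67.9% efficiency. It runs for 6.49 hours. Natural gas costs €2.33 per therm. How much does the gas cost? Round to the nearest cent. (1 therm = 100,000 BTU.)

Heat delivered = 135,000 BTU/h × 6.49 h = 876,150 BTU
Gas input = 876,150 / 0.679 = 1,290,353 BTU
= 1,290,353 / 100,000 = 12.9 therm
Cost = 12.9 × €2.33/therm = €30.07

€30.07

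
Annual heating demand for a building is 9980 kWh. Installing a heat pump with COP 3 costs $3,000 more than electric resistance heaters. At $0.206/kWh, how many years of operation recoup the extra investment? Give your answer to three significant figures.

Resistance: 9980 kWh × $0.206 = $2,055.88/yr
Heat pump: 9980 / 3 = 3327 kWh in → × $0.206 = $685.29/yr
Annual savings = $1,370.59
Payback = $3,000 / $1,370.59 = 2.19 years

2.19 years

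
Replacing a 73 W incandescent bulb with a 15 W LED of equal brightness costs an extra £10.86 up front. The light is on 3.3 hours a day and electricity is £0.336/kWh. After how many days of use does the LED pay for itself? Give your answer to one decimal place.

Power saved = 73 − 15 = 58 W
Daily energy saved = 58 W × 3.3 h = 191.4 Wh = 0.1914 kWh
Daily savings = 0.1914 × £0.336 = £0.0643
Payback = £10.86 / £0.0643 per day = 168.9 days

168.9 days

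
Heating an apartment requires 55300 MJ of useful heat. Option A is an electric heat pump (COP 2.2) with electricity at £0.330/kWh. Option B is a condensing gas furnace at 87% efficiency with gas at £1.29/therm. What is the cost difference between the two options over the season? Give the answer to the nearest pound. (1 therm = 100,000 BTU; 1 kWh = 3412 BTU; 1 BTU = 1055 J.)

Heat load = 55300 MJ = 55,300,000,000 J / 1055 = 52,417,062 BTU
Gas: input = 52,417,062 / 0.87 = 60,249,496 BTU = 602.5 therm → 602.5 × £1.29 = £777.22
Heat pump: 52,417,062 BTU / 3412 = 15,360 kWh heat; / 2.2 = 6,983 kWh in → × £0.330 = £2,304.38
Difference = |£777.22 − £2,304.38| = £1,527.17 ≈ £1527

£1527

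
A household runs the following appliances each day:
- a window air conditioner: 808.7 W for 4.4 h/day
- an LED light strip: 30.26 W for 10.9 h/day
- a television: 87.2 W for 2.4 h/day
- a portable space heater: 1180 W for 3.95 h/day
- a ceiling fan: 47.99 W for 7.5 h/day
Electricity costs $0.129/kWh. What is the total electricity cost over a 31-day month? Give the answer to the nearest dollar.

window air conditioner: 808.7 W × 4.4 h × 31 d = 110,307 Wh = 110.3 kWh
LED light strip: 30.26 W × 10.9 h × 31 d = 10,225 Wh = 10.22 kWh
television: 87.2 W × 2.4 h × 31 d = 6,488 Wh = 6.488 kWh
portable space heater: 1180 W × 3.95 h × 31 d = 144,491 Wh = 144.5 kWh
ceiling fan: 47.99 W × 7.5 h × 31 d = 11,158 Wh = 11.16 kWh
Total energy = 110.3 + 10.22 + 6.488 + 144.5 + 11.16 = 282.7 kWh
Cost = 282.7 kWh × $0.129 = $36.46 ≈ $36

$36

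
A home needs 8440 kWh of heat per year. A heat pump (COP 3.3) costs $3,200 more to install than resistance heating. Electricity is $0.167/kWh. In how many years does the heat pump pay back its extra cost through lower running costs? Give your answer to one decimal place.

Resistance: 8440 kWh × $0.167 = $1,409.48/yr
Heat pump: 8440 / 3.3 = 2558 kWh in → × $0.167 = $427.12/yr
Annual savings = $982.36
Payback = $3,200 / $982.36 = 3.26 years

3.3 years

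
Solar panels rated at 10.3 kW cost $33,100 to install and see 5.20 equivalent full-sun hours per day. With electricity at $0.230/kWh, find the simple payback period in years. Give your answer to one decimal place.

Daily generation = 10.3 kW × 5.20 h = 53.56 kWh
Annual generation = 53.56 × 365 = 19549 kWh
Annual savings = 19549 × $0.230 = $4,496.36
Payback = $33,100 / $4,496.36 = 7.36 years

7.4 years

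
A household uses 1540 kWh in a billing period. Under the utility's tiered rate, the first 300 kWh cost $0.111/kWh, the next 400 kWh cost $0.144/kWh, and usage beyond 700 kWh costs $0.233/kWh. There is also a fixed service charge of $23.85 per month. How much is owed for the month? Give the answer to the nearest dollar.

First 300 kWh × $0.111 = $33.30
Next 400 kWh × $0.144 = $57.60
Remaining 840 kWh × $0.233 = $195.72
Energy charge = $286.62; + service $23.85 = $310.47 ≈ $310

$310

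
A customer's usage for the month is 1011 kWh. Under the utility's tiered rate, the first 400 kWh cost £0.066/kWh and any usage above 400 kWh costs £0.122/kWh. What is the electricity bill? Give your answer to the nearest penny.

First 400 kWh × £0.066 = £26.40
Remaining 611 kWh × £0.122 = £74.54
Total = £100.94

£100.94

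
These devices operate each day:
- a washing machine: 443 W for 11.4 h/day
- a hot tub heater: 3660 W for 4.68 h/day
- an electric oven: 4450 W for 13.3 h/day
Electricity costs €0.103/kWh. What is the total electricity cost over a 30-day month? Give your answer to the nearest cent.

€251.41

washing machine: 443 W × 11.4 h × 30 d = 151,506 Wh = 151.5 kWh
hot tub heater: 3660 W × 4.68 h × 30 d = 513,864 Wh = 513.9 kWh
electric oven: 4450 W × 13.3 h × 30 d = 1,775,550 Wh = 1,776 kWh
Total energy = 151.5 + 513.9 + 1,776 = 2,441 kWh
Cost = 2,441 kWh × €0.103 = €251.41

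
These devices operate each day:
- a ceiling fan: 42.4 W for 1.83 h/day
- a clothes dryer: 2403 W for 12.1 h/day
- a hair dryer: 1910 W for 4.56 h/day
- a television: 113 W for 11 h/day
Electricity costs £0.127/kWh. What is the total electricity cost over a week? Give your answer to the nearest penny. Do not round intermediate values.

ceiling fan: 42.4 W × 1.83 h × 7 d = 543 Wh = 0.5431 kWh
clothes dryer: 2403 W × 12.1 h × 7 d = 203,534 Wh = 203.5 kWh
hair dryer: 1910 W × 4.56 h × 7 d = 60,967 Wh = 60.97 kWh
television: 113 W × 11 h × 7 d = 8,701 Wh = 8.701 kWh
Total energy = 0.5431 + 203.5 + 60.97 + 8.701 = 273.7 kWh
Cost = 273.7 kWh × £0.127 = £34.77

£34.77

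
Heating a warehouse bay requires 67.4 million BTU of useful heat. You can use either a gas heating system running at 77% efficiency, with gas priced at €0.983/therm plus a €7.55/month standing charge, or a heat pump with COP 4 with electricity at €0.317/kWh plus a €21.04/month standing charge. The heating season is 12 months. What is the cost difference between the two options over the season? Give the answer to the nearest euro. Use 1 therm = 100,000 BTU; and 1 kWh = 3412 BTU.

€867

Heat load = 67.4 × 10⁶ BTU = 67,400,000 BTU
Gas: input = 67,400,000 / 0.77 = 87,532,468 BTU = 875.3 therm → 875.3 × €0.983 = €860.44; + 12 × €7.55 standing = €951.04
Heat pump: 67,400,000 BTU / 3412 = 19,750 kWh heat; / 4 = 4,938 kWh in → × €0.317 = €1,565.49; + 12 × €21.04 standing = €1,817.97
Difference = |€951.04 − €1,817.97| = €866.93 ≈ €867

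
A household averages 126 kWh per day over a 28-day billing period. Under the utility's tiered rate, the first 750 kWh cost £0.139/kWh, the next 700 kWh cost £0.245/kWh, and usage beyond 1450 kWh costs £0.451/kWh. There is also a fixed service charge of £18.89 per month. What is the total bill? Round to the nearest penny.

£1231.82

Usage = 126 kWh/day × 28 days = 3528 kWh
First 750 kWh × £0.139 = £104.25
Next 700 kWh × £0.245 = £171.50
Remaining 2078 kWh × £0.451 = £937.18
Energy charge = £1,212.93; + service £18.89 = £1,231.82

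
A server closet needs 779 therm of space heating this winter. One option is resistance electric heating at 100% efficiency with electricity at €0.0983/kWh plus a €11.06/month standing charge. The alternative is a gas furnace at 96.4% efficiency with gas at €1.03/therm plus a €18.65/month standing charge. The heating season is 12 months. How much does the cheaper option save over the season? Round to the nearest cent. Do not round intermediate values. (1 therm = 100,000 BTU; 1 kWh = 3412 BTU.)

Heat load = 779 therm × 100,000 = 77,900,000 BTU
Gas: input = 77,900,000 / 0.964 = 80,809,129 BTU = 808.1 therm → 808.1 × €1.03 = €832.33; + 12 × €18.65 standing = €1,056.13
Electric: 77,900,000 BTU / 3412 = 22,830 kWh → × €0.0983 = €2,244.31; + 12 × €11.06 standing = €2,377.03
Difference = |€1,056.13 − €2,377.03| = €1,320.89

€1320.89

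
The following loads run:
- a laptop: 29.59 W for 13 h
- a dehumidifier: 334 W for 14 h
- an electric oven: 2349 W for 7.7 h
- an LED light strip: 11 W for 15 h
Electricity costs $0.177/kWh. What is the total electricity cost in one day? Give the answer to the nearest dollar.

$4

laptop: 29.59 W × 13 h = 385 Wh = 0.3847 kWh
dehumidifier: 334 W × 14 h = 4,676 Wh = 4.676 kWh
electric oven: 2349 W × 7.7 h = 18,087 Wh = 18.09 kWh
LED light strip: 11 W × 15 h = 165 Wh = 0.165 kWh
Total energy = 0.3847 + 4.676 + 18.09 + 0.165 = 23.31 kWh
Cost = 23.31 kWh × $0.177 = $4.13 ≈ $4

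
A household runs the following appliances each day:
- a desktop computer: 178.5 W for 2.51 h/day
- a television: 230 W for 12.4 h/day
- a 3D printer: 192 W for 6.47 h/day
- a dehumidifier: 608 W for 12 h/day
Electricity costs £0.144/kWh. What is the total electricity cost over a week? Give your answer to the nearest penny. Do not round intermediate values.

desktop computer: 178.5 W × 2.51 h × 7 d = 3,136 Wh = 3.136 kWh
television: 230 W × 12.4 h × 7 d = 19,964 Wh = 19.96 kWh
3D printer: 192 W × 6.47 h × 7 d = 8,696 Wh = 8.696 kWh
dehumidifier: 608 W × 12 h × 7 d = 51,072 Wh = 51.07 kWh
Total energy = 3.136 + 19.96 + 8.696 + 51.07 = 82.87 kWh
Cost = 82.87 kWh × £0.144 = £11.93

£11.93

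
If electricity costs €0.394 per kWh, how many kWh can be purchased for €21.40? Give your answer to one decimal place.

54.3 kWh

€21.40 / €0.394 per kWh = 54.31 kWh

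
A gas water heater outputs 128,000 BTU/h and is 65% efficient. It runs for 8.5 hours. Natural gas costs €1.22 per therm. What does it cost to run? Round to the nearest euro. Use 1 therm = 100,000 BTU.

€20

Heat delivered = 128,000 BTU/h × 8.5 h = 1,088,000 BTU
Gas input = 1,088,000 / 0.65 = 1,673,846 BTU
= 1,673,846 / 100,000 = 16.74 therm
Cost = 16.74 × €1.22/therm = €20.42 ≈ €20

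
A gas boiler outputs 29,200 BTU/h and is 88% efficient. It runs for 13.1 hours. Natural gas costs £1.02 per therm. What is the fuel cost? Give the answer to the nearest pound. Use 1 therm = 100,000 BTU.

Heat delivered = 29,200 BTU/h × 13.1 h = 382,520 BTU
Gas input = 382,520 / 0.88 = 434,682 BTU
= 434,682 / 100,000 = 4.347 therm
Cost = 4.347 × £1.02/therm = £4.43 ≈ £4

£4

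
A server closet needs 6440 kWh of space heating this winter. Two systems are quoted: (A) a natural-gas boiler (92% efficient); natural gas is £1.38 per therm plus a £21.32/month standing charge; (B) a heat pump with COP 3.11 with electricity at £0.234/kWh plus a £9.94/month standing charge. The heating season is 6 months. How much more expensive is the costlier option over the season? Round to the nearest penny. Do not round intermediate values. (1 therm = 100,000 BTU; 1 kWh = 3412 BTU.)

Heat load = 6440 kWh × 3412 = 21,973,280 BTU
Gas: input = 21,973,280 / 0.92 = 23,884,000 BTU = 238.8 therm → 238.8 × £1.38 = £329.60; + 6 × £21.32 standing = £457.52
Heat pump: 21,973,280 BTU / 3412 = 6,440 kWh heat; / 3.11 = 2,071 kWh in → × £0.234 = £484.55; + 6 × £9.94 standing = £544.19
Difference = |£457.52 − £544.19| = £86.67

£86.67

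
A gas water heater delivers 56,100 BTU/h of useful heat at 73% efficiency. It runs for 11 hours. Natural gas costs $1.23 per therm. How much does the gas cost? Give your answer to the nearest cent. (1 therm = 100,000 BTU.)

Heat delivered = 56,100 BTU/h × 11 h = 617,100 BTU
Gas input = 617,100 / 0.73 = 845,342 BTU
= 845,342 / 100,000 = 8.453 therm
Cost = 8.453 × $1.23/therm = $10.40

$10.40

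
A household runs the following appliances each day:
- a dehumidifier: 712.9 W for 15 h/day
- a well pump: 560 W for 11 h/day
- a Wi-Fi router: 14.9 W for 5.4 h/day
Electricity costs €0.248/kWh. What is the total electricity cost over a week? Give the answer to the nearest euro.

€29

dehumidifier: 712.9 W × 15 h × 7 d = 74,854 Wh = 74.85 kWh
well pump: 560 W × 11 h × 7 d = 43,120 Wh = 43.12 kWh
Wi-Fi router: 14.9 W × 5.4 h × 7 d = 563 Wh = 0.5632 kWh
Total energy = 74.85 + 43.12 + 0.5632 = 118.5 kWh
Cost = 118.5 kWh × €0.248 = €29.40 ≈ €29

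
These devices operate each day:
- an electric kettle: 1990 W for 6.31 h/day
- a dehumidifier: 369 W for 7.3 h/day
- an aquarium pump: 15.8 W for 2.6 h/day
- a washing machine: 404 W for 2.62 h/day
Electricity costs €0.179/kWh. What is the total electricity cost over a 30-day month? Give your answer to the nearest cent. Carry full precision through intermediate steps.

€87.80

electric kettle: 1990 W × 6.31 h × 30 d = 376,707 Wh = 376.7 kWh
dehumidifier: 369 W × 7.3 h × 30 d = 80,811 Wh = 80.81 kWh
aquarium pump: 15.8 W × 2.6 h × 30 d = 1,232 Wh = 1.232 kWh
washing machine: 404 W × 2.62 h × 30 d = 31,754 Wh = 31.75 kWh
Total energy = 376.7 + 80.81 + 1.232 + 31.75 = 490.5 kWh
Cost = 490.5 kWh × €0.179 = €87.80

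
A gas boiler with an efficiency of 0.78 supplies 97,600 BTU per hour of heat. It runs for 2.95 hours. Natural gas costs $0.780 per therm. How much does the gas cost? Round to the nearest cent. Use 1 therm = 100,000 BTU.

$2.88

Heat delivered = 97,600 BTU/h × 2.95 h = 287,920 BTU
Gas input = 287,920 / 0.78 = 369,128 BTU
= 369,128 / 100,000 = 3.691 therm
Cost = 3.691 × $0.780/therm = $2.88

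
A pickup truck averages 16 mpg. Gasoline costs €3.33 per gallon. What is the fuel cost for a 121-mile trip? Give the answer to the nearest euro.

€25

Fuel = 121 mi / 16 mpg = 7.562 gal
Cost = 7.562 gal × €3.33/gal = €25.18 ≈ €25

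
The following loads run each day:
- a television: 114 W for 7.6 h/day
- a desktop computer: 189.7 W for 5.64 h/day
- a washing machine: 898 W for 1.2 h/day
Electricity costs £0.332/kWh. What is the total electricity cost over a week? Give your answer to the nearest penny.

television: 114 W × 7.6 h × 7 d = 6,065 Wh = 6.065 kWh
desktop computer: 189.7 W × 5.64 h × 7 d = 7,489 Wh = 7.489 kWh
washing machine: 898 W × 1.2 h × 7 d = 7,543 Wh = 7.543 kWh
Total energy = 6.065 + 7.489 + 7.543 = 21.1 kWh
Cost = 21.1 kWh × £0.332 = £7.00

£7.00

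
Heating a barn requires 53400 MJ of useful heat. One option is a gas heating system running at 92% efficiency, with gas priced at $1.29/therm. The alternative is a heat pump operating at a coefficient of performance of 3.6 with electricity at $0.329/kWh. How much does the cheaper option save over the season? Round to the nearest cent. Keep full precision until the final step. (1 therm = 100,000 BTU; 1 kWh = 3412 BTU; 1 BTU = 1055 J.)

$646.00

Heat load = 53400 MJ = 53,400,000,000 J / 1055 = 50,616,114 BTU
Gas: input = 50,616,114 / 0.92 = 55,017,515 BTU = 550.2 therm → 550.2 × $1.29 = $709.73
Heat pump: 50,616,114 BTU / 3412 = 14,830 kWh heat; / 3.6 = 4,121 kWh in → × $0.329 = $1,355.73
Difference = |$709.73 − $1,355.73| = $646.00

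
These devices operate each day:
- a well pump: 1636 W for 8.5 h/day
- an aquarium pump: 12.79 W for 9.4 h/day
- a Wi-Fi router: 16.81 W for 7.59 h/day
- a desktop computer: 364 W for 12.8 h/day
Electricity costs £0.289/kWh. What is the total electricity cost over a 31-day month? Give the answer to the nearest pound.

£169

well pump: 1636 W × 8.5 h × 31 d = 431,086 Wh = 431.1 kWh
aquarium pump: 12.79 W × 9.4 h × 31 d = 3,727 Wh = 3.727 kWh
Wi-Fi router: 16.81 W × 7.59 h × 31 d = 3,955 Wh = 3.955 kWh
desktop computer: 364 W × 12.8 h × 31 d = 144,435 Wh = 144.4 kWh
Total energy = 431.1 + 3.727 + 3.955 + 144.4 = 583.2 kWh
Cost = 583.2 kWh × £0.289 = £168.55 ≈ £169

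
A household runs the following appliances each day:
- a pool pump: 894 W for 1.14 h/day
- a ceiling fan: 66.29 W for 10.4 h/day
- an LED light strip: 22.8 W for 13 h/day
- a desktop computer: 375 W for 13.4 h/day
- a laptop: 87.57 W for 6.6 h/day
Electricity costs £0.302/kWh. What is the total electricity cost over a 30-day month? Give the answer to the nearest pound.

pool pump: 894 W × 1.14 h × 30 d = 30,575 Wh = 30.57 kWh
ceiling fan: 66.29 W × 10.4 h × 30 d = 20,682 Wh = 20.68 kWh
LED light strip: 22.8 W × 13 h × 30 d = 8,892 Wh = 8.892 kWh
desktop computer: 375 W × 13.4 h × 30 d = 150,750 Wh = 150.8 kWh
laptop: 87.57 W × 6.6 h × 30 d = 17,339 Wh = 17.34 kWh
Total energy = 30.57 + 20.68 + 8.892 + 150.8 + 17.34 = 228.2 kWh
Cost = 228.2 kWh × £0.302 = £68.93 ≈ £69

£69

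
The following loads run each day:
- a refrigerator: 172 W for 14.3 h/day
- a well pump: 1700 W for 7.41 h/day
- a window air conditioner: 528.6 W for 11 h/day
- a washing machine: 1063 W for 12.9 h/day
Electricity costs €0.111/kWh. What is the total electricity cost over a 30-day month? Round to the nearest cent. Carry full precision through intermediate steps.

refrigerator: 172 W × 14.3 h × 30 d = 73,788 Wh = 73.79 kWh
well pump: 1700 W × 7.41 h × 30 d = 377,910 Wh = 377.9 kWh
window air conditioner: 528.6 W × 11 h × 30 d = 174,438 Wh = 174.4 kWh
washing machine: 1063 W × 12.9 h × 30 d = 411,381 Wh = 411.4 kWh
Total energy = 73.79 + 377.9 + 174.4 + 411.4 = 1,038 kWh
Cost = 1,038 kWh × €0.111 = €115.16

€115.16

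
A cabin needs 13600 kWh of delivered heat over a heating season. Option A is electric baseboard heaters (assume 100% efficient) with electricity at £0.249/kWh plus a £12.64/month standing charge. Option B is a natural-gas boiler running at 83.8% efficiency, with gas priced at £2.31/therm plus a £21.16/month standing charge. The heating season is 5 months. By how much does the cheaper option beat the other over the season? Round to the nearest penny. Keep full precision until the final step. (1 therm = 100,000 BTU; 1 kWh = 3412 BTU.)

£2064.67

Heat load = 13600 kWh × 3412 = 46,403,200 BTU
Gas: input = 46,403,200 / 0.838 = 55,373,747 BTU = 553.7 therm → 553.7 × £2.31 = £1,279.13; + 5 × £21.16 standing = £1,384.93
Electric: 46,403,200 BTU / 3412 = 13,600 kWh → × £0.249 = £3,386.40; + 5 × £12.64 standing = £3,449.60
Difference = |£1,384.93 − £3,449.60| = £2,064.67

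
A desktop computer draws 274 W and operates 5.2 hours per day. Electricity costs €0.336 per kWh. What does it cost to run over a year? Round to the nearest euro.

€175

Energy = 274 W × 5.2 h/day × 365 days = 520,052 Wh = 520.1 kWh
Cost = 520.1 kWh × €0.336/kWh = €174.74 ≈ €175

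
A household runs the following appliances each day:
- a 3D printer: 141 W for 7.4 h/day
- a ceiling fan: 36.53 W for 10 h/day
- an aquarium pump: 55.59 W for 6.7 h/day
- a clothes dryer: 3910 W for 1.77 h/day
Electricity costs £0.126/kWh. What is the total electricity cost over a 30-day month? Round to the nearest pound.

£33

3D printer: 141 W × 7.4 h × 30 d = 31,302 Wh = 31.3 kWh
ceiling fan: 36.53 W × 10 h × 30 d = 10,959 Wh = 10.96 kWh
aquarium pump: 55.59 W × 6.7 h × 30 d = 11,174 Wh = 11.17 kWh
clothes dryer: 3910 W × 1.77 h × 30 d = 207,621 Wh = 207.6 kWh
Total energy = 31.3 + 10.96 + 11.17 + 207.6 = 261.1 kWh
Cost = 261.1 kWh × £0.126 = £32.89 ≈ £33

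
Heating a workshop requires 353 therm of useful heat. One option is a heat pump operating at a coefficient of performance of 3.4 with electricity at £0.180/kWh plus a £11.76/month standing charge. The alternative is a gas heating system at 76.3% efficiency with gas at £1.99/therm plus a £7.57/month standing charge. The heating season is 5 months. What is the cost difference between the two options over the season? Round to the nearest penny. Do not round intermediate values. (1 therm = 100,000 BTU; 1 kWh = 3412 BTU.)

£352.00

Heat load = 353 therm × 100,000 = 35,300,000 BTU
Gas: input = 35,300,000 / 0.763 = 46,264,744 BTU = 462.6 therm → 462.6 × £1.99 = £920.67; + 5 × £7.57 standing = £958.52
Heat pump: 35,300,000 BTU / 3412 = 10,350 kWh heat; / 3.4 = 3,043 kWh in → × £0.180 = £547.72; + 5 × £11.76 standing = £606.52
Difference = |£958.52 − £606.52| = £352.00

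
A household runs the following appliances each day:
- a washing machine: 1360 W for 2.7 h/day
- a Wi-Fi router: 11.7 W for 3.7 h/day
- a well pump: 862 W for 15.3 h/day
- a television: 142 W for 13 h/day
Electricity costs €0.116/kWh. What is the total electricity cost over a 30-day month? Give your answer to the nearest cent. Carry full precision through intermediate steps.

washing machine: 1360 W × 2.7 h × 30 d = 110,160 Wh = 110.2 kWh
Wi-Fi router: 11.7 W × 3.7 h × 30 d = 1,299 Wh = 1.299 kWh
well pump: 862 W × 15.3 h × 30 d = 395,658 Wh = 395.7 kWh
television: 142 W × 13 h × 30 d = 55,380 Wh = 55.38 kWh
Total energy = 110.2 + 1.299 + 395.7 + 55.38 = 562.5 kWh
Cost = 562.5 kWh × €0.116 = €65.25

€65.25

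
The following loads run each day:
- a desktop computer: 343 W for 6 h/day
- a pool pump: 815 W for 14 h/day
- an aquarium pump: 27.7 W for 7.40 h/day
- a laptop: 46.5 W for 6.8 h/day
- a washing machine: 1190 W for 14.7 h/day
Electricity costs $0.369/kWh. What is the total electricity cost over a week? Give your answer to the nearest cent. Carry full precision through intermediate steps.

$81.32

desktop computer: 343 W × 6 h × 7 d = 14,406 Wh = 14.41 kWh
pool pump: 815 W × 14 h × 7 d = 79,870 Wh = 79.87 kWh
aquarium pump: 27.7 W × 7.40 h × 7 d = 1,435 Wh = 1.435 kWh
laptop: 46.5 W × 6.8 h × 7 d = 2,213 Wh = 2.213 kWh
washing machine: 1190 W × 14.7 h × 7 d = 122,451 Wh = 122.5 kWh
Total energy = 14.41 + 79.87 + 1.435 + 2.213 + 122.5 = 220.4 kWh
Cost = 220.4 kWh × $0.369 = $81.32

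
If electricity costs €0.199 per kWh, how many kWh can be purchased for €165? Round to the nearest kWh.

€165 / €0.199 per kWh = 829.1 kWh

829 kWh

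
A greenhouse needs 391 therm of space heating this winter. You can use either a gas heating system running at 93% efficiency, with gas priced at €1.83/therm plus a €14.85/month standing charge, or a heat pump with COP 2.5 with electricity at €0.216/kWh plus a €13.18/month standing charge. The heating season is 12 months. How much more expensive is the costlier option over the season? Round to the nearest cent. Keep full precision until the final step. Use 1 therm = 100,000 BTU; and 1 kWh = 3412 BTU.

€200.68

Heat load = 391 therm × 100,000 = 39,100,000 BTU
Gas: input = 39,100,000 / 0.93 = 42,043,011 BTU = 420.4 therm → 420.4 × €1.83 = €769.39; + 12 × €14.85 standing = €947.59
Heat pump: 39,100,000 BTU / 3412 = 11,460 kWh heat; / 2.5 = 4,584 kWh in → × €0.216 = €990.11; + 12 × €13.18 standing = €1,148.27
Difference = |€947.59 − €1,148.27| = €200.68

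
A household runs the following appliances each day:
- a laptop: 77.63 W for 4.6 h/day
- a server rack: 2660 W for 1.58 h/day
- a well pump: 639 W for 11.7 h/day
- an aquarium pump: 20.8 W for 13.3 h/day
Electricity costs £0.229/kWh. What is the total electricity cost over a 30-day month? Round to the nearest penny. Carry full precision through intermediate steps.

£84.59

laptop: 77.63 W × 4.6 h × 30 d = 10,713 Wh = 10.71 kWh
server rack: 2660 W × 1.58 h × 30 d = 126,084 Wh = 126.1 kWh
well pump: 639 W × 11.7 h × 30 d = 224,289 Wh = 224.3 kWh
aquarium pump: 20.8 W × 13.3 h × 30 d = 8,299 Wh = 8.299 kWh
Total energy = 10.71 + 126.1 + 224.3 + 8.299 = 369.4 kWh
Cost = 369.4 kWh × £0.229 = £84.59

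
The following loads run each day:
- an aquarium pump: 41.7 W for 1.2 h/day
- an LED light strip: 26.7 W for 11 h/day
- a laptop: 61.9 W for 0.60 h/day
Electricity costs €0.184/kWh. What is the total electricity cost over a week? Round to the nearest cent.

aquarium pump: 41.7 W × 1.2 h × 7 d = 350 Wh = 0.3503 kWh
LED light strip: 26.7 W × 11 h × 7 d = 2,056 Wh = 2.056 kWh
laptop: 61.9 W × 0.60 h × 7 d = 260 Wh = 0.26 kWh
Total energy = 0.3503 + 2.056 + 0.26 = 2.666 kWh
Cost = 2.666 kWh × €0.184 = €0.49

€0.49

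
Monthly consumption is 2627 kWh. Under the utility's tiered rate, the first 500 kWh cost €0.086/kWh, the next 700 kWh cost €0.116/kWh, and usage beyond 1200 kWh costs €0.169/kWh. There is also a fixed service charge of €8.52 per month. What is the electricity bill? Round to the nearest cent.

€373.88

First 500 kWh × €0.086 = €43.00
Next 700 kWh × €0.116 = €81.20
Remaining 1427 kWh × €0.169 = €241.16
Energy charge = €365.36; + service €8.52 = €373.88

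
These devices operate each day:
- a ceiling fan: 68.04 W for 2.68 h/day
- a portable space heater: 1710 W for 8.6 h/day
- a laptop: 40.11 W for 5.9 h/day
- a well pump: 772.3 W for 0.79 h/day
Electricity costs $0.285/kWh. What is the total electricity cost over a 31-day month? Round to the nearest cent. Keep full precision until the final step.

ceiling fan: 68.04 W × 2.68 h × 31 d = 5,653 Wh = 5.653 kWh
portable space heater: 1710 W × 8.6 h × 31 d = 455,886 Wh = 455.9 kWh
laptop: 40.11 W × 5.9 h × 31 d = 7,336 Wh = 7.336 kWh
well pump: 772.3 W × 0.79 h × 31 d = 18,914 Wh = 18.91 kWh
Total energy = 5.653 + 455.9 + 7.336 + 18.91 = 487.8 kWh
Cost = 487.8 kWh × $0.285 = $139.02

$139.02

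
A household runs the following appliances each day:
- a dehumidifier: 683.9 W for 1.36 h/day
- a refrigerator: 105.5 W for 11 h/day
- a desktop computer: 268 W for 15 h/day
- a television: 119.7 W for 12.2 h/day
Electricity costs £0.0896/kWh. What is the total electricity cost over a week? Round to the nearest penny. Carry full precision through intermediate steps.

dehumidifier: 683.9 W × 1.36 h × 7 d = 6,511 Wh = 6.511 kWh
refrigerator: 105.5 W × 11 h × 7 d = 8,124 Wh = 8.123 kWh
desktop computer: 268 W × 15 h × 7 d = 28,140 Wh = 28.14 kWh
television: 119.7 W × 12.2 h × 7 d = 10,222 Wh = 10.22 kWh
Total energy = 6.511 + 8.123 + 28.14 + 10.22 = 53 kWh
Cost = 53 kWh × £0.0896 = £4.75

£4.75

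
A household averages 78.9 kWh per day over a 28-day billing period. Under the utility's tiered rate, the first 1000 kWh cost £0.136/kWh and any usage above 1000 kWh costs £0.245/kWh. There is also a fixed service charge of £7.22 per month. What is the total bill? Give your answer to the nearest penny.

£439.47

Usage = 78.9 kWh/day × 28 days = 2209.2 kWh
First 1000 kWh × £0.136 = £136.00
Remaining 1209.2 kWh × £0.245 = £296.25
Energy charge = £432.25; + service £7.22 = £439.47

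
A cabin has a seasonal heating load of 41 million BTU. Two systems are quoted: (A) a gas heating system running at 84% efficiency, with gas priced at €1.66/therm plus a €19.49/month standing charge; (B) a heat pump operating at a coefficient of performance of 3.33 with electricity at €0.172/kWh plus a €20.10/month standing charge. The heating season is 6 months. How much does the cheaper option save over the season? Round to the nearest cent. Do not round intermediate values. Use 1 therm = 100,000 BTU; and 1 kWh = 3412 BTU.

Heat load = 41 × 10⁶ BTU = 41,000,000 BTU
Gas: input = 41,000,000 / 0.84 = 48,809,524 BTU = 488.1 therm → 488.1 × €1.66 = €810.24; + 6 × €19.49 standing = €927.18
Heat pump: 41,000,000 BTU / 3412 = 12,020 kWh heat; / 3.33 = 3,609 kWh in → × €0.172 = €620.67; + 6 × €20.10 standing = €741.27
Difference = |€927.18 − €741.27| = €185.91

€185.91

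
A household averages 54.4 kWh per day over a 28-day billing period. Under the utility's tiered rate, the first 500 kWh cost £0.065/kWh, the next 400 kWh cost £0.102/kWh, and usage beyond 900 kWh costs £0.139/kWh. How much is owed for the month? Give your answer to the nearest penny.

Usage = 54.4 kWh/day × 28 days = 1523.2 kWh
First 500 kWh × £0.065 = £32.50
Next 400 kWh × £0.102 = £40.80
Remaining 623.2 kWh × £0.139 = £86.62
Total = £159.92

£159.92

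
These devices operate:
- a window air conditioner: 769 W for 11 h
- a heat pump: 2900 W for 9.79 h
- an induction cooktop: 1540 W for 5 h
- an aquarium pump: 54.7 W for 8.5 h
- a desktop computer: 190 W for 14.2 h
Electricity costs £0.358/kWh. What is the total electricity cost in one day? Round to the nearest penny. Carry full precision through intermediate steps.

£17.08

window air conditioner: 769 W × 11 h = 8,459 Wh = 8.459 kWh
heat pump: 2900 W × 9.79 h = 28,391 Wh = 28.39 kWh
induction cooktop: 1540 W × 5 h = 7,700 Wh = 7.7 kWh
aquarium pump: 54.7 W × 8.5 h = 465 Wh = 0.465 kWh
desktop computer: 190 W × 14.2 h = 2,698 Wh = 2.698 kWh
Total energy = 8.459 + 28.39 + 7.7 + 0.465 + 2.698 = 47.71 kWh
Cost = 47.71 kWh × £0.358 = £17.08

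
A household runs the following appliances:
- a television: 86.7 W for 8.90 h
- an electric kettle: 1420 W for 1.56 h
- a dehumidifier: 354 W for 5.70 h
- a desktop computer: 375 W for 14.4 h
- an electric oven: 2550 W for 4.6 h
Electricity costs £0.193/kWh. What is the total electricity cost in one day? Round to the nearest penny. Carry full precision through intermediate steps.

£4.27

television: 86.7 W × 8.90 h = 772 Wh = 0.7716 kWh
electric kettle: 1420 W × 1.56 h = 2,215 Wh = 2.215 kWh
dehumidifier: 354 W × 5.70 h = 2,018 Wh = 2.018 kWh
desktop computer: 375 W × 14.4 h = 5,400 Wh = 5.4 kWh
electric oven: 2550 W × 4.6 h = 11,730 Wh = 11.73 kWh
Total energy = 0.7716 + 2.215 + 2.018 + 5.4 + 11.73 = 22.13 kWh
Cost = 22.13 kWh × £0.193 = £4.27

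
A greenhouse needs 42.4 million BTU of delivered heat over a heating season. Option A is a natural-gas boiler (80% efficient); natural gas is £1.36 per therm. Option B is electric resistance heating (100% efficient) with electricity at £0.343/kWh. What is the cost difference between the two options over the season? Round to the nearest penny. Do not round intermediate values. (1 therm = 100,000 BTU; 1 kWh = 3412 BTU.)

£3541.57

Heat load = 42.4 × 10⁶ BTU = 42,400,000 BTU
Gas: input = 42,400,000 / 0.80 = 53,000,000 BTU = 530 therm → 530 × £1.36 = £720.80
Electric: 42,400,000 BTU / 3412 = 12,430 kWh → × £0.343 = £4,262.37
Difference = |£720.80 − £4,262.37| = £3,541.57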